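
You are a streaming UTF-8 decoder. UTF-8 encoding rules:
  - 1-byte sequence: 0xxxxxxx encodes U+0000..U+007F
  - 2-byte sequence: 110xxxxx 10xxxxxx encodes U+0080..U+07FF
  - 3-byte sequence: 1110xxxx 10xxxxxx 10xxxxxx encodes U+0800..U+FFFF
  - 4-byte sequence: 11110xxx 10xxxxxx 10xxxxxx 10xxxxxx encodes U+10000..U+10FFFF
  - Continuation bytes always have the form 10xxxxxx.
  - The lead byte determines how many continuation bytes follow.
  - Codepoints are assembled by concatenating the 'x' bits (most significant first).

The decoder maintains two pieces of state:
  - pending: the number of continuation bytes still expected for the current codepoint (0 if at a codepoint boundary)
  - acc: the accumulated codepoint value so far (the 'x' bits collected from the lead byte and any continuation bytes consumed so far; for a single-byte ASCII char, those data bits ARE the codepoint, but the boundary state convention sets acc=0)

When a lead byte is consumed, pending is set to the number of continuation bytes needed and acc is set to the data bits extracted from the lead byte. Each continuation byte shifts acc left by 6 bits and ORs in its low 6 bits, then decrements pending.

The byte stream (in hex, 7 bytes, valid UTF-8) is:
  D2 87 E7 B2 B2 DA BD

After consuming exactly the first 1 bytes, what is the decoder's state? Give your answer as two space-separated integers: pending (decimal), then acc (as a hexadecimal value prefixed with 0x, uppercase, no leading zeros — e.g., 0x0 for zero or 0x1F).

Byte[0]=D2: 2-byte lead. pending=1, acc=0x12

Answer: 1 0x12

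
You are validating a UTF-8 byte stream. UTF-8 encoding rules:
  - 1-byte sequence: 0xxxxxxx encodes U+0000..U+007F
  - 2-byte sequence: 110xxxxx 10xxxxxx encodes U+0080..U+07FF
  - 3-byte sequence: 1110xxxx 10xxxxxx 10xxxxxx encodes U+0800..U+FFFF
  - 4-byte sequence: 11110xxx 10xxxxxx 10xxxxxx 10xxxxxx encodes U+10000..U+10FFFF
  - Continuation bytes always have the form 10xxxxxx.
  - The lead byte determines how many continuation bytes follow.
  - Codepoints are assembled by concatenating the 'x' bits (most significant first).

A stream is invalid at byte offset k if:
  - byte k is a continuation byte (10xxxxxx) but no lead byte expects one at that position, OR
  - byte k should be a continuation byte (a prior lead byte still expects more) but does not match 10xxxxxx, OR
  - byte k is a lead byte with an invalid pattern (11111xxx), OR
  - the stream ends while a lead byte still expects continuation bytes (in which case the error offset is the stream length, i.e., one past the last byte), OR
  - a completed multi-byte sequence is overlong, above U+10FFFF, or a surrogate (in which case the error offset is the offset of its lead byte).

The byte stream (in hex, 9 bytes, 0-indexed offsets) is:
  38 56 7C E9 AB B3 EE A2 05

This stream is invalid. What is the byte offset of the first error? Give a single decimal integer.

Answer: 8

Derivation:
Byte[0]=38: 1-byte ASCII. cp=U+0038
Byte[1]=56: 1-byte ASCII. cp=U+0056
Byte[2]=7C: 1-byte ASCII. cp=U+007C
Byte[3]=E9: 3-byte lead, need 2 cont bytes. acc=0x9
Byte[4]=AB: continuation. acc=(acc<<6)|0x2B=0x26B
Byte[5]=B3: continuation. acc=(acc<<6)|0x33=0x9AF3
Completed: cp=U+9AF3 (starts at byte 3)
Byte[6]=EE: 3-byte lead, need 2 cont bytes. acc=0xE
Byte[7]=A2: continuation. acc=(acc<<6)|0x22=0x3A2
Byte[8]=05: expected 10xxxxxx continuation. INVALID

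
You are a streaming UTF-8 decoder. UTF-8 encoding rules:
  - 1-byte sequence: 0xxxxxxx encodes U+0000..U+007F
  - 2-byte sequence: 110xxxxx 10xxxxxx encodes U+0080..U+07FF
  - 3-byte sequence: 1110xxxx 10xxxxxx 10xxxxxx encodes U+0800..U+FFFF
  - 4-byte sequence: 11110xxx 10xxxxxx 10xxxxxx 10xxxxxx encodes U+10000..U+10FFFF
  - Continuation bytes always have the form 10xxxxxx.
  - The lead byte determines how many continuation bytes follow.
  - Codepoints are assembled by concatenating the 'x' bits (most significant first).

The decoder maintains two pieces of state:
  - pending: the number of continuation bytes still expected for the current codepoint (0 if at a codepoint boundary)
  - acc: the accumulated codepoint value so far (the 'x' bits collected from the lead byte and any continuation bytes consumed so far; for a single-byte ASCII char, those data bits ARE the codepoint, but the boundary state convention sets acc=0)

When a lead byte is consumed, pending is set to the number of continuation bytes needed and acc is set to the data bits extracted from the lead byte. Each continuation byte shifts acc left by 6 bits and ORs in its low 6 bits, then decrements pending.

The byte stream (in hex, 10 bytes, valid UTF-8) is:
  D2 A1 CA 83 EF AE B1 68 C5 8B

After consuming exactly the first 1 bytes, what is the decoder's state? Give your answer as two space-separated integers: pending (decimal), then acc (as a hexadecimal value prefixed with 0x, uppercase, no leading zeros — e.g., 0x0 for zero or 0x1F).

Byte[0]=D2: 2-byte lead. pending=1, acc=0x12

Answer: 1 0x12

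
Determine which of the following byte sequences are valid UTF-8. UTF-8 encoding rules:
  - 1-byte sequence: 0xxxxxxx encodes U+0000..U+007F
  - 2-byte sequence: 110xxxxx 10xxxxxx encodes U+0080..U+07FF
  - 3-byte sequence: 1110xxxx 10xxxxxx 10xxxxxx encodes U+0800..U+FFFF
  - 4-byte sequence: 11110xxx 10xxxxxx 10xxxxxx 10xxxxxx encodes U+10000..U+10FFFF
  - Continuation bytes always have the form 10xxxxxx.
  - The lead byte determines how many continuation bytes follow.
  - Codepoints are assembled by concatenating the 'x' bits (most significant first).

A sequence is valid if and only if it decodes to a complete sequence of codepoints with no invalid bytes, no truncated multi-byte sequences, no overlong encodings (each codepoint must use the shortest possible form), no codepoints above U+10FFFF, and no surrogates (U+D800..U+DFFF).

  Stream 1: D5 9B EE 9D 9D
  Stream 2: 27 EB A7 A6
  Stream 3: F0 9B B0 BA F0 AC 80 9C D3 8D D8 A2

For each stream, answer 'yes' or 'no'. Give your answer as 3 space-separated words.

Stream 1: decodes cleanly. VALID
Stream 2: decodes cleanly. VALID
Stream 3: decodes cleanly. VALID

Answer: yes yes yes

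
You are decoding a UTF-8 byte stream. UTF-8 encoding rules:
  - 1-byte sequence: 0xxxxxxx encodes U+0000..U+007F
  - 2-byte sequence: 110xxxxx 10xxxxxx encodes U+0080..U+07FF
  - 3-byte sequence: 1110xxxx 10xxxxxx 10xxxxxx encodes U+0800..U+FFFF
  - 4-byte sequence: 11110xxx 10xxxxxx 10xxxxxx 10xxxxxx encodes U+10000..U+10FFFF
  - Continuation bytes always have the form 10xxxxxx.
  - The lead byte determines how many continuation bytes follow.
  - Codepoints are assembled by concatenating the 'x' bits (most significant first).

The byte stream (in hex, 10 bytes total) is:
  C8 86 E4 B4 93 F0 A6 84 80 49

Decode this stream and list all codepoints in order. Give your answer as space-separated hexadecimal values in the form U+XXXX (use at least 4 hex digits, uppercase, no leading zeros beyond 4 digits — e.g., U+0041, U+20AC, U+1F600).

Byte[0]=C8: 2-byte lead, need 1 cont bytes. acc=0x8
Byte[1]=86: continuation. acc=(acc<<6)|0x06=0x206
Completed: cp=U+0206 (starts at byte 0)
Byte[2]=E4: 3-byte lead, need 2 cont bytes. acc=0x4
Byte[3]=B4: continuation. acc=(acc<<6)|0x34=0x134
Byte[4]=93: continuation. acc=(acc<<6)|0x13=0x4D13
Completed: cp=U+4D13 (starts at byte 2)
Byte[5]=F0: 4-byte lead, need 3 cont bytes. acc=0x0
Byte[6]=A6: continuation. acc=(acc<<6)|0x26=0x26
Byte[7]=84: continuation. acc=(acc<<6)|0x04=0x984
Byte[8]=80: continuation. acc=(acc<<6)|0x00=0x26100
Completed: cp=U+26100 (starts at byte 5)
Byte[9]=49: 1-byte ASCII. cp=U+0049

Answer: U+0206 U+4D13 U+26100 U+0049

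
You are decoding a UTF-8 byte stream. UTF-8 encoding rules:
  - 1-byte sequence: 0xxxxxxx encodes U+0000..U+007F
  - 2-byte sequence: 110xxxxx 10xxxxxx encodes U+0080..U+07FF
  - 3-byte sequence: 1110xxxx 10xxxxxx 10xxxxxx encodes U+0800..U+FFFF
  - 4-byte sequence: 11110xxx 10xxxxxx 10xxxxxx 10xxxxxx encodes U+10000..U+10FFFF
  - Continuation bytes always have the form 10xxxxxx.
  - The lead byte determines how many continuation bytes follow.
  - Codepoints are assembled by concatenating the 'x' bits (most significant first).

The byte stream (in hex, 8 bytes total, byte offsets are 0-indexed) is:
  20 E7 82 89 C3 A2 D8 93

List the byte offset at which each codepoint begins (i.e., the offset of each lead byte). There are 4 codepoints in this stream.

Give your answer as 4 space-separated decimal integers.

Byte[0]=20: 1-byte ASCII. cp=U+0020
Byte[1]=E7: 3-byte lead, need 2 cont bytes. acc=0x7
Byte[2]=82: continuation. acc=(acc<<6)|0x02=0x1C2
Byte[3]=89: continuation. acc=(acc<<6)|0x09=0x7089
Completed: cp=U+7089 (starts at byte 1)
Byte[4]=C3: 2-byte lead, need 1 cont bytes. acc=0x3
Byte[5]=A2: continuation. acc=(acc<<6)|0x22=0xE2
Completed: cp=U+00E2 (starts at byte 4)
Byte[6]=D8: 2-byte lead, need 1 cont bytes. acc=0x18
Byte[7]=93: continuation. acc=(acc<<6)|0x13=0x613
Completed: cp=U+0613 (starts at byte 6)

Answer: 0 1 4 6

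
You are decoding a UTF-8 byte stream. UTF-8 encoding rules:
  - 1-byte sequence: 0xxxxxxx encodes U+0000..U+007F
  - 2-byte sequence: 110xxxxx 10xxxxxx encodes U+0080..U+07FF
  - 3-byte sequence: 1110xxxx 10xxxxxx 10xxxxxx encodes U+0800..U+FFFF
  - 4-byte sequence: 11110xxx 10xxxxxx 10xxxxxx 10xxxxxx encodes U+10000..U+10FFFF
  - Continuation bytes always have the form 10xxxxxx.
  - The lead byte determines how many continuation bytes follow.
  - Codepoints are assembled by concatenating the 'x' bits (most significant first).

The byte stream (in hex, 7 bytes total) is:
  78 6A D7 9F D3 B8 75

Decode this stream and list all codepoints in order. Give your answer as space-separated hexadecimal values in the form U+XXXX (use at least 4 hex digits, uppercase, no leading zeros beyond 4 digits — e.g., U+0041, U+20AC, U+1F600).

Answer: U+0078 U+006A U+05DF U+04F8 U+0075

Derivation:
Byte[0]=78: 1-byte ASCII. cp=U+0078
Byte[1]=6A: 1-byte ASCII. cp=U+006A
Byte[2]=D7: 2-byte lead, need 1 cont bytes. acc=0x17
Byte[3]=9F: continuation. acc=(acc<<6)|0x1F=0x5DF
Completed: cp=U+05DF (starts at byte 2)
Byte[4]=D3: 2-byte lead, need 1 cont bytes. acc=0x13
Byte[5]=B8: continuation. acc=(acc<<6)|0x38=0x4F8
Completed: cp=U+04F8 (starts at byte 4)
Byte[6]=75: 1-byte ASCII. cp=U+0075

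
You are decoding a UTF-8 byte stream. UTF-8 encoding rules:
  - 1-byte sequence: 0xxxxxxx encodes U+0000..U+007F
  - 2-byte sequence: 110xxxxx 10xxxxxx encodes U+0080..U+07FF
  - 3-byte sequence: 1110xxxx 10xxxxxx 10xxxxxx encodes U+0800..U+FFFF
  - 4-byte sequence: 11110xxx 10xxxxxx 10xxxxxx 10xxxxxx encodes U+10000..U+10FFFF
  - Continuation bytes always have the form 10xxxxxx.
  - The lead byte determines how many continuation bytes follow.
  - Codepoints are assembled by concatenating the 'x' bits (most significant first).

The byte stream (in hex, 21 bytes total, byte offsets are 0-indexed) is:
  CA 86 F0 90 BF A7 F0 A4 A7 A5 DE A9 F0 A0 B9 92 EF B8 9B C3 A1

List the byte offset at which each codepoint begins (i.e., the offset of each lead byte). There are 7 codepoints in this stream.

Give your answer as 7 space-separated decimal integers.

Answer: 0 2 6 10 12 16 19

Derivation:
Byte[0]=CA: 2-byte lead, need 1 cont bytes. acc=0xA
Byte[1]=86: continuation. acc=(acc<<6)|0x06=0x286
Completed: cp=U+0286 (starts at byte 0)
Byte[2]=F0: 4-byte lead, need 3 cont bytes. acc=0x0
Byte[3]=90: continuation. acc=(acc<<6)|0x10=0x10
Byte[4]=BF: continuation. acc=(acc<<6)|0x3F=0x43F
Byte[5]=A7: continuation. acc=(acc<<6)|0x27=0x10FE7
Completed: cp=U+10FE7 (starts at byte 2)
Byte[6]=F0: 4-byte lead, need 3 cont bytes. acc=0x0
Byte[7]=A4: continuation. acc=(acc<<6)|0x24=0x24
Byte[8]=A7: continuation. acc=(acc<<6)|0x27=0x927
Byte[9]=A5: continuation. acc=(acc<<6)|0x25=0x249E5
Completed: cp=U+249E5 (starts at byte 6)
Byte[10]=DE: 2-byte lead, need 1 cont bytes. acc=0x1E
Byte[11]=A9: continuation. acc=(acc<<6)|0x29=0x7A9
Completed: cp=U+07A9 (starts at byte 10)
Byte[12]=F0: 4-byte lead, need 3 cont bytes. acc=0x0
Byte[13]=A0: continuation. acc=(acc<<6)|0x20=0x20
Byte[14]=B9: continuation. acc=(acc<<6)|0x39=0x839
Byte[15]=92: continuation. acc=(acc<<6)|0x12=0x20E52
Completed: cp=U+20E52 (starts at byte 12)
Byte[16]=EF: 3-byte lead, need 2 cont bytes. acc=0xF
Byte[17]=B8: continuation. acc=(acc<<6)|0x38=0x3F8
Byte[18]=9B: continuation. acc=(acc<<6)|0x1B=0xFE1B
Completed: cp=U+FE1B (starts at byte 16)
Byte[19]=C3: 2-byte lead, need 1 cont bytes. acc=0x3
Byte[20]=A1: continuation. acc=(acc<<6)|0x21=0xE1
Completed: cp=U+00E1 (starts at byte 19)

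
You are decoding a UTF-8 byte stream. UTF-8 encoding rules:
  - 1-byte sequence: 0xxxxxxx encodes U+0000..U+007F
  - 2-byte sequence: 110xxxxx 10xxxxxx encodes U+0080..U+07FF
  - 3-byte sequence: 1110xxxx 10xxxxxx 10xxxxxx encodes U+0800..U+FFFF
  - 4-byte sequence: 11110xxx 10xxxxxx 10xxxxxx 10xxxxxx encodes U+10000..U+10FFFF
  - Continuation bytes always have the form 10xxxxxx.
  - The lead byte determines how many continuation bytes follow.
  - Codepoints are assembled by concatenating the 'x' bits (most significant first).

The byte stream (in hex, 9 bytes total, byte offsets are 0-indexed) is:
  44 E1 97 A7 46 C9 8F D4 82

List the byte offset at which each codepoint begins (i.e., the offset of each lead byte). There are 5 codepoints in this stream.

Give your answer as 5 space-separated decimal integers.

Byte[0]=44: 1-byte ASCII. cp=U+0044
Byte[1]=E1: 3-byte lead, need 2 cont bytes. acc=0x1
Byte[2]=97: continuation. acc=(acc<<6)|0x17=0x57
Byte[3]=A7: continuation. acc=(acc<<6)|0x27=0x15E7
Completed: cp=U+15E7 (starts at byte 1)
Byte[4]=46: 1-byte ASCII. cp=U+0046
Byte[5]=C9: 2-byte lead, need 1 cont bytes. acc=0x9
Byte[6]=8F: continuation. acc=(acc<<6)|0x0F=0x24F
Completed: cp=U+024F (starts at byte 5)
Byte[7]=D4: 2-byte lead, need 1 cont bytes. acc=0x14
Byte[8]=82: continuation. acc=(acc<<6)|0x02=0x502
Completed: cp=U+0502 (starts at byte 7)

Answer: 0 1 4 5 7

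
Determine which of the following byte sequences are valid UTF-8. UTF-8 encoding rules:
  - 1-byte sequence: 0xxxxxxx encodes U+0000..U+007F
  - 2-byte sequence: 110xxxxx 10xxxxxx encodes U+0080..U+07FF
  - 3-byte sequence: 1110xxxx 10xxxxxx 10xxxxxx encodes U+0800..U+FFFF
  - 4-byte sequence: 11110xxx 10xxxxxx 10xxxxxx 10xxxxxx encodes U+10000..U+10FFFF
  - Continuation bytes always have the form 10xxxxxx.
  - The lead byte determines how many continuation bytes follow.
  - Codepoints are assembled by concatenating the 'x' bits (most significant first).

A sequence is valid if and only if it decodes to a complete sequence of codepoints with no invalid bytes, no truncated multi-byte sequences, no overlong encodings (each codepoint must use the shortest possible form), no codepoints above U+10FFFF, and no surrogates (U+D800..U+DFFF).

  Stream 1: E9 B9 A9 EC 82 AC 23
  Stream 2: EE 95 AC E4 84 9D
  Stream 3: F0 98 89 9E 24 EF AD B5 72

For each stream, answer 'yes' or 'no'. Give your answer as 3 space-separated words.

Stream 1: decodes cleanly. VALID
Stream 2: decodes cleanly. VALID
Stream 3: decodes cleanly. VALID

Answer: yes yes yes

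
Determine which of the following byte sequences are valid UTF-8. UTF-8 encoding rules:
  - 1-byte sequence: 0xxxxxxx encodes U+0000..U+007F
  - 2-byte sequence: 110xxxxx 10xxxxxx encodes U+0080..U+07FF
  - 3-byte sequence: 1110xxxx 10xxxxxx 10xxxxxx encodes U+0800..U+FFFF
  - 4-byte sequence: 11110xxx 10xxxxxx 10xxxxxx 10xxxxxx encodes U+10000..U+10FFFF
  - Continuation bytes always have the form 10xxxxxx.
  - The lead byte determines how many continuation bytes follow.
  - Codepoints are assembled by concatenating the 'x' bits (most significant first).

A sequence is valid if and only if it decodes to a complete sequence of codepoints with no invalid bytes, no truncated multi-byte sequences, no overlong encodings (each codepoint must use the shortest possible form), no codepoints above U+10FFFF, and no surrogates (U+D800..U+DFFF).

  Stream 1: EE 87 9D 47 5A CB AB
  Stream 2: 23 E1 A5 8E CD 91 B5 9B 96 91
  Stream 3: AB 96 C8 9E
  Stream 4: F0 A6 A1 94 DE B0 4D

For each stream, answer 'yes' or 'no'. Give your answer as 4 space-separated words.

Stream 1: decodes cleanly. VALID
Stream 2: error at byte offset 6. INVALID
Stream 3: error at byte offset 0. INVALID
Stream 4: decodes cleanly. VALID

Answer: yes no no yes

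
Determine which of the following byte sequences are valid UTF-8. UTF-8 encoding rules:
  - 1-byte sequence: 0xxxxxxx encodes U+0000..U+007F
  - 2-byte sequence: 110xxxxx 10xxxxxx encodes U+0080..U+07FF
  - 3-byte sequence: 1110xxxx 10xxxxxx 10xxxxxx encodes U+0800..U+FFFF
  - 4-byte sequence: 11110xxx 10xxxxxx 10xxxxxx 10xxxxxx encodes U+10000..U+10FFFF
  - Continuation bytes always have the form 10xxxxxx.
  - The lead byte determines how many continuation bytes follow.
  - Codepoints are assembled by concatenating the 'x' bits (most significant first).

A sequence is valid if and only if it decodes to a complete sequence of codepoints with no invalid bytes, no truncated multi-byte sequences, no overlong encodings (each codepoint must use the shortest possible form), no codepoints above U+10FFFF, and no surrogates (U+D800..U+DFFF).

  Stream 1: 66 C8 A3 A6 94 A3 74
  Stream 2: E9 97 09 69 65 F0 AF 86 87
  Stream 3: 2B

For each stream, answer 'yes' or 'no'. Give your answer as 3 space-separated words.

Stream 1: error at byte offset 3. INVALID
Stream 2: error at byte offset 2. INVALID
Stream 3: decodes cleanly. VALID

Answer: no no yes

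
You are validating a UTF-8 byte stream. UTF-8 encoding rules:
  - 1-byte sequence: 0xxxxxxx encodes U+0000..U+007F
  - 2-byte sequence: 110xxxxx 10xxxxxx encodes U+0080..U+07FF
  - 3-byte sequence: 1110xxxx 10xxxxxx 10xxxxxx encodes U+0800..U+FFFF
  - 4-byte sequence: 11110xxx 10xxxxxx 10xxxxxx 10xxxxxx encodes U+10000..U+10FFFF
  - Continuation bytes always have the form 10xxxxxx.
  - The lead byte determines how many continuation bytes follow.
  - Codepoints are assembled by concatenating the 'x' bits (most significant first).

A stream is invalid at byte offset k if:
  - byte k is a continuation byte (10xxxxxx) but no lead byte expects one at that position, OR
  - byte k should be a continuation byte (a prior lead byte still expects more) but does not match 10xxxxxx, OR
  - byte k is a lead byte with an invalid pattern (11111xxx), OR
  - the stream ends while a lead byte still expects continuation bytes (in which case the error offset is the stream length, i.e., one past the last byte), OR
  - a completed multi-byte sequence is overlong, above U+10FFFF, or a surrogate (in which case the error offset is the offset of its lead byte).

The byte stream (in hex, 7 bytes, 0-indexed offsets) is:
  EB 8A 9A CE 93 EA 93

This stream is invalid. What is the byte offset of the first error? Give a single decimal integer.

Byte[0]=EB: 3-byte lead, need 2 cont bytes. acc=0xB
Byte[1]=8A: continuation. acc=(acc<<6)|0x0A=0x2CA
Byte[2]=9A: continuation. acc=(acc<<6)|0x1A=0xB29A
Completed: cp=U+B29A (starts at byte 0)
Byte[3]=CE: 2-byte lead, need 1 cont bytes. acc=0xE
Byte[4]=93: continuation. acc=(acc<<6)|0x13=0x393
Completed: cp=U+0393 (starts at byte 3)
Byte[5]=EA: 3-byte lead, need 2 cont bytes. acc=0xA
Byte[6]=93: continuation. acc=(acc<<6)|0x13=0x293
Byte[7]: stream ended, expected continuation. INVALID

Answer: 7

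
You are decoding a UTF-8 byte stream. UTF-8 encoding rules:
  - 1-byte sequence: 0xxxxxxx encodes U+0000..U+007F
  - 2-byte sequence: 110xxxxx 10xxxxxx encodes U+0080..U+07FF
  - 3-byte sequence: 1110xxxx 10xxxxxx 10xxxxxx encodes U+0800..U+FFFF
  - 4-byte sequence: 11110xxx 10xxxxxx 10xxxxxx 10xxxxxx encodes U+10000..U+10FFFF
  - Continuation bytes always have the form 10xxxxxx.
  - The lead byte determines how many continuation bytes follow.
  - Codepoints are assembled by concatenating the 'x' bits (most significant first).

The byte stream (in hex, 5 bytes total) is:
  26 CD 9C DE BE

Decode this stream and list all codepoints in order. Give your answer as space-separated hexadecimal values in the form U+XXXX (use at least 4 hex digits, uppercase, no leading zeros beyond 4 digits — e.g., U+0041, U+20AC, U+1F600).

Byte[0]=26: 1-byte ASCII. cp=U+0026
Byte[1]=CD: 2-byte lead, need 1 cont bytes. acc=0xD
Byte[2]=9C: continuation. acc=(acc<<6)|0x1C=0x35C
Completed: cp=U+035C (starts at byte 1)
Byte[3]=DE: 2-byte lead, need 1 cont bytes. acc=0x1E
Byte[4]=BE: continuation. acc=(acc<<6)|0x3E=0x7BE
Completed: cp=U+07BE (starts at byte 3)

Answer: U+0026 U+035C U+07BE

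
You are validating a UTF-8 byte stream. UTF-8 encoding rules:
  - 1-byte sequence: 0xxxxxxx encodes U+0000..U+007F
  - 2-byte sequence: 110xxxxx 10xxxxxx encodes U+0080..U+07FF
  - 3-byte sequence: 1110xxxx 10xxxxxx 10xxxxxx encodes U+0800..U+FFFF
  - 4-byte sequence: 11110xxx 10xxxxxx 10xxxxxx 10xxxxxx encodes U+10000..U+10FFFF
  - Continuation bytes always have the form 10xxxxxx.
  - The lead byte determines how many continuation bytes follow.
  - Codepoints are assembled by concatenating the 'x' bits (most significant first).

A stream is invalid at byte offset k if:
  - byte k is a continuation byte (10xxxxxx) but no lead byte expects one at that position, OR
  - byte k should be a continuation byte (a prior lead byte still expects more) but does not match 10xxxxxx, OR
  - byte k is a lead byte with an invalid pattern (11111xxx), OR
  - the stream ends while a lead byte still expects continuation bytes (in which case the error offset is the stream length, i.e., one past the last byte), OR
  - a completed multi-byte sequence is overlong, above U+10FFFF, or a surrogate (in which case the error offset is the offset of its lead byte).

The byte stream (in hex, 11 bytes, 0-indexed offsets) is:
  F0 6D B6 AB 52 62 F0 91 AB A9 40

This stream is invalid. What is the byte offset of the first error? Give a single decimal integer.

Answer: 1

Derivation:
Byte[0]=F0: 4-byte lead, need 3 cont bytes. acc=0x0
Byte[1]=6D: expected 10xxxxxx continuation. INVALID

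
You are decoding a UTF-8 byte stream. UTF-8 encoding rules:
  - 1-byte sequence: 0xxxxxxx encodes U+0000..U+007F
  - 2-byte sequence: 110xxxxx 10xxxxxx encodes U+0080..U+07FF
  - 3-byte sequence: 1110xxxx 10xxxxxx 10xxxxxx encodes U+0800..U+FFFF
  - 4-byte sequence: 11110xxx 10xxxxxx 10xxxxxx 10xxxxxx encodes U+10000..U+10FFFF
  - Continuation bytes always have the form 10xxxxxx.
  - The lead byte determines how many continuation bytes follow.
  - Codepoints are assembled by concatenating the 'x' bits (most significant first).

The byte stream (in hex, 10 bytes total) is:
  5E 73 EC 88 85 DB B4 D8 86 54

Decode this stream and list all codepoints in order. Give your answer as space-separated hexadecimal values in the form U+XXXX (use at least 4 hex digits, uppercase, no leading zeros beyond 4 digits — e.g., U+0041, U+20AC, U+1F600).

Byte[0]=5E: 1-byte ASCII. cp=U+005E
Byte[1]=73: 1-byte ASCII. cp=U+0073
Byte[2]=EC: 3-byte lead, need 2 cont bytes. acc=0xC
Byte[3]=88: continuation. acc=(acc<<6)|0x08=0x308
Byte[4]=85: continuation. acc=(acc<<6)|0x05=0xC205
Completed: cp=U+C205 (starts at byte 2)
Byte[5]=DB: 2-byte lead, need 1 cont bytes. acc=0x1B
Byte[6]=B4: continuation. acc=(acc<<6)|0x34=0x6F4
Completed: cp=U+06F4 (starts at byte 5)
Byte[7]=D8: 2-byte lead, need 1 cont bytes. acc=0x18
Byte[8]=86: continuation. acc=(acc<<6)|0x06=0x606
Completed: cp=U+0606 (starts at byte 7)
Byte[9]=54: 1-byte ASCII. cp=U+0054

Answer: U+005E U+0073 U+C205 U+06F4 U+0606 U+0054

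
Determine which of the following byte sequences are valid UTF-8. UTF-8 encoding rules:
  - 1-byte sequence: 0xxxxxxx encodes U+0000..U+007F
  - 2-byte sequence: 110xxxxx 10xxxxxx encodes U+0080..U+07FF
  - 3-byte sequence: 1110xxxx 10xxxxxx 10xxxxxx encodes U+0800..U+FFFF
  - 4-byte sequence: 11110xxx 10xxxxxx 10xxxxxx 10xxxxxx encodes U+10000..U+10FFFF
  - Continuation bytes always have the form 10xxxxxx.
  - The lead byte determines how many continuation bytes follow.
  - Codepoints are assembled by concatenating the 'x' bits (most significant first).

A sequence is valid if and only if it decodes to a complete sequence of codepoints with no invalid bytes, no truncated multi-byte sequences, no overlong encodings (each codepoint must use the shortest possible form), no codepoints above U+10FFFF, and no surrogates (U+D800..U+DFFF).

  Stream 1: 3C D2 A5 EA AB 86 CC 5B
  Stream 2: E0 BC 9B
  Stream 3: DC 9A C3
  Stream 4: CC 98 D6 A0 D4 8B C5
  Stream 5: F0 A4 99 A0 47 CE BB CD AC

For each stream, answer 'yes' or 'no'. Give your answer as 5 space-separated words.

Answer: no yes no no yes

Derivation:
Stream 1: error at byte offset 7. INVALID
Stream 2: decodes cleanly. VALID
Stream 3: error at byte offset 3. INVALID
Stream 4: error at byte offset 7. INVALID
Stream 5: decodes cleanly. VALID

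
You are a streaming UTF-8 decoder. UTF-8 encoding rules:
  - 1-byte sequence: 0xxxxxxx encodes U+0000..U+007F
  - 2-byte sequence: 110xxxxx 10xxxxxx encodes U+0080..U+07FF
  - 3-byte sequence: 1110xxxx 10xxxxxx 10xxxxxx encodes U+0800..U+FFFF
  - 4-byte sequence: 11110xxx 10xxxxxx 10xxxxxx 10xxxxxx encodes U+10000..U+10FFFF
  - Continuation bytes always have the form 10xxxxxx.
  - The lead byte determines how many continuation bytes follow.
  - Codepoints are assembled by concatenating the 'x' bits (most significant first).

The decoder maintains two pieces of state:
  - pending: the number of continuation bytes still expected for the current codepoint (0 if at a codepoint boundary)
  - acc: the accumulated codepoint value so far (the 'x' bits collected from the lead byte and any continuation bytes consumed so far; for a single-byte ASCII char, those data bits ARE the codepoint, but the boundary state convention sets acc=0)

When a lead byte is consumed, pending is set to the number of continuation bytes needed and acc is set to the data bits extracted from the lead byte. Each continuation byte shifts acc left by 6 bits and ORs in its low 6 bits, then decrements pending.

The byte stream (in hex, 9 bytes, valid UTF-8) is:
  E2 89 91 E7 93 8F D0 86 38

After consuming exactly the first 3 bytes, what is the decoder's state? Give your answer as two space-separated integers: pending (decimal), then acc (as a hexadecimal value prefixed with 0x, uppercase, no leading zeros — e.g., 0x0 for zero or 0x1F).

Byte[0]=E2: 3-byte lead. pending=2, acc=0x2
Byte[1]=89: continuation. acc=(acc<<6)|0x09=0x89, pending=1
Byte[2]=91: continuation. acc=(acc<<6)|0x11=0x2251, pending=0

Answer: 0 0x2251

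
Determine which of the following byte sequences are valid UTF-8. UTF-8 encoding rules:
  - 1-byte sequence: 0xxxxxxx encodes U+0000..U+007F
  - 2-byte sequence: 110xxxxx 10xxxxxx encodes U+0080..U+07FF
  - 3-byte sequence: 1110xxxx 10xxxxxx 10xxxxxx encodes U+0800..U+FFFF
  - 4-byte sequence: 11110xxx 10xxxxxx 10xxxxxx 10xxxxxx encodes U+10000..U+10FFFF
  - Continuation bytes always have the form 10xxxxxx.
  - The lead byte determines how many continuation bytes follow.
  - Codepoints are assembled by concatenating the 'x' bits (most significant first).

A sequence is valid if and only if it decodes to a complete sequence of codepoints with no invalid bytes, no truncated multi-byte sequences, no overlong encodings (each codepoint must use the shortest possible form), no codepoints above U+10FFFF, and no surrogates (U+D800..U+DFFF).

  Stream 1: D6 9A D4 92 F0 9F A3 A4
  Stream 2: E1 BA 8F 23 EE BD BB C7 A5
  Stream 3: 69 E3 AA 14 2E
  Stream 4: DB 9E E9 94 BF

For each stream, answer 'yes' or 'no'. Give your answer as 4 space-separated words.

Answer: yes yes no yes

Derivation:
Stream 1: decodes cleanly. VALID
Stream 2: decodes cleanly. VALID
Stream 3: error at byte offset 3. INVALID
Stream 4: decodes cleanly. VALID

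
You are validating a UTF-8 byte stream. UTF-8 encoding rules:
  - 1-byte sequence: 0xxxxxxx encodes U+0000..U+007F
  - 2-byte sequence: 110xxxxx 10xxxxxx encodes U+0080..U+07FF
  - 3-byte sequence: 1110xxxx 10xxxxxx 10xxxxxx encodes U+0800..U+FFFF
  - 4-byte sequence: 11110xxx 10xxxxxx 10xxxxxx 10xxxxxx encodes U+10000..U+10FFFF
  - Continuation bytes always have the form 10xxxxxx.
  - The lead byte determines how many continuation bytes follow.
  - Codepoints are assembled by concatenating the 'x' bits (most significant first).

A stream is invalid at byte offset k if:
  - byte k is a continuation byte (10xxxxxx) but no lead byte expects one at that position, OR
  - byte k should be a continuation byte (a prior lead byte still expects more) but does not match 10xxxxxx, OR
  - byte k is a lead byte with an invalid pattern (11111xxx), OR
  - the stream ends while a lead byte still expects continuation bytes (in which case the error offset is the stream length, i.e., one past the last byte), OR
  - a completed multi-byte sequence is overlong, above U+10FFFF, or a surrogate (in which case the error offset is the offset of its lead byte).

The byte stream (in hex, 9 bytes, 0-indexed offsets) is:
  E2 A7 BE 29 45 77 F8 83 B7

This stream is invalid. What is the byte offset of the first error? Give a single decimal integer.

Answer: 6

Derivation:
Byte[0]=E2: 3-byte lead, need 2 cont bytes. acc=0x2
Byte[1]=A7: continuation. acc=(acc<<6)|0x27=0xA7
Byte[2]=BE: continuation. acc=(acc<<6)|0x3E=0x29FE
Completed: cp=U+29FE (starts at byte 0)
Byte[3]=29: 1-byte ASCII. cp=U+0029
Byte[4]=45: 1-byte ASCII. cp=U+0045
Byte[5]=77: 1-byte ASCII. cp=U+0077
Byte[6]=F8: INVALID lead byte (not 0xxx/110x/1110/11110)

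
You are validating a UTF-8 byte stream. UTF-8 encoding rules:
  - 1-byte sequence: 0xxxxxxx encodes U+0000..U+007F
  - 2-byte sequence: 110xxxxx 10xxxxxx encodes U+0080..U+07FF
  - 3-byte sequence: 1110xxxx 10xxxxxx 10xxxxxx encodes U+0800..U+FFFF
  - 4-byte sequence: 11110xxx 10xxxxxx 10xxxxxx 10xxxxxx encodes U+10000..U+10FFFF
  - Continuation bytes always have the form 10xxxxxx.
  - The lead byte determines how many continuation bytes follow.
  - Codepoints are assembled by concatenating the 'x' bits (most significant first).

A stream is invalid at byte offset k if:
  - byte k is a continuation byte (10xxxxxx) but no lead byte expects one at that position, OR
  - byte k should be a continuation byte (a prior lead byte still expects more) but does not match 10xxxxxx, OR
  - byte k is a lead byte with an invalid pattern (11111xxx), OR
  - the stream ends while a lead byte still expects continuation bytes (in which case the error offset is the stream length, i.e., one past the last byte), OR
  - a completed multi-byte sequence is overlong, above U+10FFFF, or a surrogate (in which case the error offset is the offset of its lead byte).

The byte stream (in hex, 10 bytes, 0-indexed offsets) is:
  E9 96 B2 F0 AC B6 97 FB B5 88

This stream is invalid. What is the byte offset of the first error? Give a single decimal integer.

Answer: 7

Derivation:
Byte[0]=E9: 3-byte lead, need 2 cont bytes. acc=0x9
Byte[1]=96: continuation. acc=(acc<<6)|0x16=0x256
Byte[2]=B2: continuation. acc=(acc<<6)|0x32=0x95B2
Completed: cp=U+95B2 (starts at byte 0)
Byte[3]=F0: 4-byte lead, need 3 cont bytes. acc=0x0
Byte[4]=AC: continuation. acc=(acc<<6)|0x2C=0x2C
Byte[5]=B6: continuation. acc=(acc<<6)|0x36=0xB36
Byte[6]=97: continuation. acc=(acc<<6)|0x17=0x2CD97
Completed: cp=U+2CD97 (starts at byte 3)
Byte[7]=FB: INVALID lead byte (not 0xxx/110x/1110/11110)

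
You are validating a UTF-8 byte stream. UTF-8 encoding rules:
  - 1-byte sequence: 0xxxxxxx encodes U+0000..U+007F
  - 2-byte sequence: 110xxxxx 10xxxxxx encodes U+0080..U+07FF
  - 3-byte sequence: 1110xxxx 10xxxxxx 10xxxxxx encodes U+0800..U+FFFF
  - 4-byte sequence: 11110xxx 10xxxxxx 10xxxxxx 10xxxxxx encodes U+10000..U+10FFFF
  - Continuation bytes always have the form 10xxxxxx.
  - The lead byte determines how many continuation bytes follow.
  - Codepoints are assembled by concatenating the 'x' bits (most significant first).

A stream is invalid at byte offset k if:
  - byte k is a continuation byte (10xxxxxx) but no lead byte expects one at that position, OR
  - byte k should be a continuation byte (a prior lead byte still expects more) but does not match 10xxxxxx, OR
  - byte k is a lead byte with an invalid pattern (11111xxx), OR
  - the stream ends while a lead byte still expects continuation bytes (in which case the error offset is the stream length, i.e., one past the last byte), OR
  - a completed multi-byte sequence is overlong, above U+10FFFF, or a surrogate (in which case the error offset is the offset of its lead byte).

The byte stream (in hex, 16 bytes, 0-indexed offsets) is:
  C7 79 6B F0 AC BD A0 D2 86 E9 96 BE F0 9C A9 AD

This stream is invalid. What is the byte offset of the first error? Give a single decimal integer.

Answer: 1

Derivation:
Byte[0]=C7: 2-byte lead, need 1 cont bytes. acc=0x7
Byte[1]=79: expected 10xxxxxx continuation. INVALID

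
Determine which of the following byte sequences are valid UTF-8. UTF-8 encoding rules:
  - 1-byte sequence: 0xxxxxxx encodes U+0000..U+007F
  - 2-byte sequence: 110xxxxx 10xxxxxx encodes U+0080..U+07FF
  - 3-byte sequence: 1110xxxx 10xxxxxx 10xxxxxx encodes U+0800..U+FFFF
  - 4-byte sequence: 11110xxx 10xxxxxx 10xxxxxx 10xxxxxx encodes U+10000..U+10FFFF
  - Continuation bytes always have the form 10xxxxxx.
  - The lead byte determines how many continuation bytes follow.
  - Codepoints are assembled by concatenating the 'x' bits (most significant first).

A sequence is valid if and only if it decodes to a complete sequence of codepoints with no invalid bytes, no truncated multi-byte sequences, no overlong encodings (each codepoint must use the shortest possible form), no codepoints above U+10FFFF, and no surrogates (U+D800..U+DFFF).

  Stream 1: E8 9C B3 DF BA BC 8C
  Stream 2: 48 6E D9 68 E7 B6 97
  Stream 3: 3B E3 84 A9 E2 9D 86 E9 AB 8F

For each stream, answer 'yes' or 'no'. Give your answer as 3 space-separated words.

Stream 1: error at byte offset 5. INVALID
Stream 2: error at byte offset 3. INVALID
Stream 3: decodes cleanly. VALID

Answer: no no yes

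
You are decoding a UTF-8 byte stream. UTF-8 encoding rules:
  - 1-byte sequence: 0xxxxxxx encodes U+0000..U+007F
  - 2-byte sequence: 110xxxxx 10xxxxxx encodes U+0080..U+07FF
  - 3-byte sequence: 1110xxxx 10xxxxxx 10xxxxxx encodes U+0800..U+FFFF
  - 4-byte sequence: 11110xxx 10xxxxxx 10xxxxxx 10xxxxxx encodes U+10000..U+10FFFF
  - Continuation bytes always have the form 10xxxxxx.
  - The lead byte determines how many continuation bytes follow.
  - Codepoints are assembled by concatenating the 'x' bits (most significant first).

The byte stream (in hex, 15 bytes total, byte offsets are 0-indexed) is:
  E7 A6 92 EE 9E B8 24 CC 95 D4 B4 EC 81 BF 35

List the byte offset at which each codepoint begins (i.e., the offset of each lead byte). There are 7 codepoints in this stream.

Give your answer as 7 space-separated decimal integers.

Answer: 0 3 6 7 9 11 14

Derivation:
Byte[0]=E7: 3-byte lead, need 2 cont bytes. acc=0x7
Byte[1]=A6: continuation. acc=(acc<<6)|0x26=0x1E6
Byte[2]=92: continuation. acc=(acc<<6)|0x12=0x7992
Completed: cp=U+7992 (starts at byte 0)
Byte[3]=EE: 3-byte lead, need 2 cont bytes. acc=0xE
Byte[4]=9E: continuation. acc=(acc<<6)|0x1E=0x39E
Byte[5]=B8: continuation. acc=(acc<<6)|0x38=0xE7B8
Completed: cp=U+E7B8 (starts at byte 3)
Byte[6]=24: 1-byte ASCII. cp=U+0024
Byte[7]=CC: 2-byte lead, need 1 cont bytes. acc=0xC
Byte[8]=95: continuation. acc=(acc<<6)|0x15=0x315
Completed: cp=U+0315 (starts at byte 7)
Byte[9]=D4: 2-byte lead, need 1 cont bytes. acc=0x14
Byte[10]=B4: continuation. acc=(acc<<6)|0x34=0x534
Completed: cp=U+0534 (starts at byte 9)
Byte[11]=EC: 3-byte lead, need 2 cont bytes. acc=0xC
Byte[12]=81: continuation. acc=(acc<<6)|0x01=0x301
Byte[13]=BF: continuation. acc=(acc<<6)|0x3F=0xC07F
Completed: cp=U+C07F (starts at byte 11)
Byte[14]=35: 1-byte ASCII. cp=U+0035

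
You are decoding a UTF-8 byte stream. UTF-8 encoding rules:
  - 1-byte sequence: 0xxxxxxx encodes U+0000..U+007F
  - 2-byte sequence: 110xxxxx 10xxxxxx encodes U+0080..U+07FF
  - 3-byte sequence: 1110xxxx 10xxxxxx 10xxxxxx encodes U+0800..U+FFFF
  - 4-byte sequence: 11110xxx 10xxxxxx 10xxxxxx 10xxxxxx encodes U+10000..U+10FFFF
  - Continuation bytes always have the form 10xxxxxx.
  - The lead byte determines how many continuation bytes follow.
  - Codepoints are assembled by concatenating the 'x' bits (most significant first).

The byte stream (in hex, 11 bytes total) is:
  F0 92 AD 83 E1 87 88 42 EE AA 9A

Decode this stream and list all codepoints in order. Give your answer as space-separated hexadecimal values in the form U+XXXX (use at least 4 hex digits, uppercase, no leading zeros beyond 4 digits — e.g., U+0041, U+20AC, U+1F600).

Answer: U+12B43 U+11C8 U+0042 U+EA9A

Derivation:
Byte[0]=F0: 4-byte lead, need 3 cont bytes. acc=0x0
Byte[1]=92: continuation. acc=(acc<<6)|0x12=0x12
Byte[2]=AD: continuation. acc=(acc<<6)|0x2D=0x4AD
Byte[3]=83: continuation. acc=(acc<<6)|0x03=0x12B43
Completed: cp=U+12B43 (starts at byte 0)
Byte[4]=E1: 3-byte lead, need 2 cont bytes. acc=0x1
Byte[5]=87: continuation. acc=(acc<<6)|0x07=0x47
Byte[6]=88: continuation. acc=(acc<<6)|0x08=0x11C8
Completed: cp=U+11C8 (starts at byte 4)
Byte[7]=42: 1-byte ASCII. cp=U+0042
Byte[8]=EE: 3-byte lead, need 2 cont bytes. acc=0xE
Byte[9]=AA: continuation. acc=(acc<<6)|0x2A=0x3AA
Byte[10]=9A: continuation. acc=(acc<<6)|0x1A=0xEA9A
Completed: cp=U+EA9A (starts at byte 8)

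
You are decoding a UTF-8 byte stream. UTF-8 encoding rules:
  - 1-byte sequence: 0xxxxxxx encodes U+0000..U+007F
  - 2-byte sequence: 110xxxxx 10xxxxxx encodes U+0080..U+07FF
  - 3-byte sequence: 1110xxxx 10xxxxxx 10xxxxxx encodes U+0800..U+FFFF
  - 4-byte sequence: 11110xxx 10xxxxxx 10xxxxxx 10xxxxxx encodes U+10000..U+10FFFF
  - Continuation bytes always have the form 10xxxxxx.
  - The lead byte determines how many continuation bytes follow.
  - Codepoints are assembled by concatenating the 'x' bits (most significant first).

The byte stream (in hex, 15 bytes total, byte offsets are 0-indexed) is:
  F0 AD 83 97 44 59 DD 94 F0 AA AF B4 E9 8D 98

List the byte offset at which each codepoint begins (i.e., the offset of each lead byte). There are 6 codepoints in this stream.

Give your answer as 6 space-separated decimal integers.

Answer: 0 4 5 6 8 12

Derivation:
Byte[0]=F0: 4-byte lead, need 3 cont bytes. acc=0x0
Byte[1]=AD: continuation. acc=(acc<<6)|0x2D=0x2D
Byte[2]=83: continuation. acc=(acc<<6)|0x03=0xB43
Byte[3]=97: continuation. acc=(acc<<6)|0x17=0x2D0D7
Completed: cp=U+2D0D7 (starts at byte 0)
Byte[4]=44: 1-byte ASCII. cp=U+0044
Byte[5]=59: 1-byte ASCII. cp=U+0059
Byte[6]=DD: 2-byte lead, need 1 cont bytes. acc=0x1D
Byte[7]=94: continuation. acc=(acc<<6)|0x14=0x754
Completed: cp=U+0754 (starts at byte 6)
Byte[8]=F0: 4-byte lead, need 3 cont bytes. acc=0x0
Byte[9]=AA: continuation. acc=(acc<<6)|0x2A=0x2A
Byte[10]=AF: continuation. acc=(acc<<6)|0x2F=0xAAF
Byte[11]=B4: continuation. acc=(acc<<6)|0x34=0x2ABF4
Completed: cp=U+2ABF4 (starts at byte 8)
Byte[12]=E9: 3-byte lead, need 2 cont bytes. acc=0x9
Byte[13]=8D: continuation. acc=(acc<<6)|0x0D=0x24D
Byte[14]=98: continuation. acc=(acc<<6)|0x18=0x9358
Completed: cp=U+9358 (starts at byte 12)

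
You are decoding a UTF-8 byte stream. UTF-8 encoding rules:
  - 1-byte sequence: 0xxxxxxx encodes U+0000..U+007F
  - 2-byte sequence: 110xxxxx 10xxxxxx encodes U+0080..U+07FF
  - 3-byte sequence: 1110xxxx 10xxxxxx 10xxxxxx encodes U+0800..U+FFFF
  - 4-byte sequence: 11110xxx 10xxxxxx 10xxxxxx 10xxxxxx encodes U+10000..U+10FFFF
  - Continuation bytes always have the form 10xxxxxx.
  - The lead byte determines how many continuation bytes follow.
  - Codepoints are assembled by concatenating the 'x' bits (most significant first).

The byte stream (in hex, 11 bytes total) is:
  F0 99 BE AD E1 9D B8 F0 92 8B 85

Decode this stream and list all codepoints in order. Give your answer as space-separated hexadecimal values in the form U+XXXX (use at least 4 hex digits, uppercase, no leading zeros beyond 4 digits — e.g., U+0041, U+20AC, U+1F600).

Byte[0]=F0: 4-byte lead, need 3 cont bytes. acc=0x0
Byte[1]=99: continuation. acc=(acc<<6)|0x19=0x19
Byte[2]=BE: continuation. acc=(acc<<6)|0x3E=0x67E
Byte[3]=AD: continuation. acc=(acc<<6)|0x2D=0x19FAD
Completed: cp=U+19FAD (starts at byte 0)
Byte[4]=E1: 3-byte lead, need 2 cont bytes. acc=0x1
Byte[5]=9D: continuation. acc=(acc<<6)|0x1D=0x5D
Byte[6]=B8: continuation. acc=(acc<<6)|0x38=0x1778
Completed: cp=U+1778 (starts at byte 4)
Byte[7]=F0: 4-byte lead, need 3 cont bytes. acc=0x0
Byte[8]=92: continuation. acc=(acc<<6)|0x12=0x12
Byte[9]=8B: continuation. acc=(acc<<6)|0x0B=0x48B
Byte[10]=85: continuation. acc=(acc<<6)|0x05=0x122C5
Completed: cp=U+122C5 (starts at byte 7)

Answer: U+19FAD U+1778 U+122C5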